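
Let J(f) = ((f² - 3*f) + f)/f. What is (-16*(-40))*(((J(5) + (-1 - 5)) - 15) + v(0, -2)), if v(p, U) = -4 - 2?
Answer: -15360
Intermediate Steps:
v(p, U) = -6
J(f) = (f² - 2*f)/f
(-16*(-40))*(((J(5) + (-1 - 5)) - 15) + v(0, -2)) = (-16*(-40))*((((-2 + 5) + (-1 - 5)) - 15) - 6) = 640*(((3 - 6) - 15) - 6) = 640*((-3 - 15) - 6) = 640*(-18 - 6) = 640*(-24) = -15360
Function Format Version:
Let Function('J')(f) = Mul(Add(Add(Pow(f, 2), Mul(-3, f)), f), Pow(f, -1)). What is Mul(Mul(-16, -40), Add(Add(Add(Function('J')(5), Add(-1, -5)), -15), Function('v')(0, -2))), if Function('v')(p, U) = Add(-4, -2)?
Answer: -15360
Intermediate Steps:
Function('v')(p, U) = -6
Function('J')(f) = Mul(Pow(f, -1), Add(Pow(f, 2), Mul(-2, f))) (Function('J')(f) = Mul(Add(Pow(f, 2), Mul(-2, f)), Pow(f, -1)) = Mul(Pow(f, -1), Add(Pow(f, 2), Mul(-2, f))))
Mul(Mul(-16, -40), Add(Add(Add(Function('J')(5), Add(-1, -5)), -15), Function('v')(0, -2))) = Mul(Mul(-16, -40), Add(Add(Add(Add(-2, 5), Add(-1, -5)), -15), -6)) = Mul(640, Add(Add(Add(3, -6), -15), -6)) = Mul(640, Add(Add(-3, -15), -6)) = Mul(640, Add(-18, -6)) = Mul(640, -24) = -15360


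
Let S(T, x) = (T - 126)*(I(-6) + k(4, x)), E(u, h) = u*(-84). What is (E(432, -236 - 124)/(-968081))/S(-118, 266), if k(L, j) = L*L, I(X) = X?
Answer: -4536/295264705 ≈ -1.5362e-5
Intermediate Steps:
E(u, h) = -84*u
k(L, j) = L**2
S(T, x) = -1260 + 10*T (S(T, x) = (T - 126)*(-6 + 4**2) = (-126 + T)*(-6 + 16) = (-126 + T)*10 = -1260 + 10*T)
(E(432, -236 - 124)/(-968081))/S(-118, 266) = (-84*432/(-968081))/(-1260 + 10*(-118)) = (-36288*(-1/968081))/(-1260 - 1180) = (36288/968081)/(-2440) = (36288/968081)*(-1/2440) = -4536/295264705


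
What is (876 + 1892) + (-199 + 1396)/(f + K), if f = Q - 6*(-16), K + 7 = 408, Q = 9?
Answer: 1401805/506 ≈ 2770.4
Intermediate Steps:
K = 401 (K = -7 + 408 = 401)
f = 105 (f = 9 - 6*(-16) = 9 + 96 = 105)
(876 + 1892) + (-199 + 1396)/(f + K) = (876 + 1892) + (-199 + 1396)/(105 + 401) = 2768 + 1197/506 = 1401805/506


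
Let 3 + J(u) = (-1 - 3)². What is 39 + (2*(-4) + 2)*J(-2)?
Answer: -39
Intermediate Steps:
J(u) = 13 (J(u) = -3 + (-1 - 3)² = -3 + (-4)² = -3 + 16 = 13)
39 + (2*(-4) + 2)*J(-2) = 39 + (2*(-4) + 2)*13 = 39 + (-8 + 2)*13 = 39 - 6*13 = 39 - 78 = -39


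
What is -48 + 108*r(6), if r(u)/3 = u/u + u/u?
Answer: 600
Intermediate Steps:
r(u) = 6 (r(u) = 3*(u/u + u/u) = 3*(1 + 1) = 3*2 = 6)
-48 + 108*r(6) = -48 + 108*6 = -48 + 648 = 600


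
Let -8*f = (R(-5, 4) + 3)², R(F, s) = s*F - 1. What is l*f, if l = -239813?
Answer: 19424853/2 ≈ 9.7124e+6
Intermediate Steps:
R(F, s) = -1 + F*s (R(F, s) = F*s - 1 = -1 + F*s)
f = -81/2 (f = -((-1 - 5*4) + 3)²/8 = -((-1 - 20) + 3)²/8 = -(-21 + 3)²/8 = -⅛*(-18)² = -⅛*324 = -81/2 ≈ -40.500)
l*f = -239813*(-81/2) = 19424853/2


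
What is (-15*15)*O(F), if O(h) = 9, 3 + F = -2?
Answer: -2025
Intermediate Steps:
F = -5 (F = -3 - 2 = -5)
(-15*15)*O(F) = -15*15*9 = -225*9 = -2025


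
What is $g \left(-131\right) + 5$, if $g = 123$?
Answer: $-16108$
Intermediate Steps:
$g \left(-131\right) + 5 = 123 \left(-131\right) + 5 = -16113 + 5 = -16108$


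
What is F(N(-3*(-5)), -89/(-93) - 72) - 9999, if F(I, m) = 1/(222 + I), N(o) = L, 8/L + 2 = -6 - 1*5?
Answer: -28777109/2878 ≈ -9999.0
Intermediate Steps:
L = -8/13 (L = 8/(-2 + (-6 - 1*5)) = 8/(-2 + (-6 - 5)) = 8/(-2 - 11) = 8/(-13) = 8*(-1/13) = -8/13 ≈ -0.61539)
N(o) = -8/13
F(N(-3*(-5)), -89/(-93) - 72) - 9999 = 1/(222 - 8/13) - 9999 = 1/(2878/13) - 9999 = 13/2878 - 9999 = -28777109/2878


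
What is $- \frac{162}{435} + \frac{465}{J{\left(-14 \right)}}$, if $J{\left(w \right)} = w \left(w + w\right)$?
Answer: $\frac{46257}{56840} \approx 0.81381$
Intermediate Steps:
$J{\left(w \right)} = 2 w^{2}$ ($J{\left(w \right)} = w 2 w = 2 w^{2}$)
$- \frac{162}{435} + \frac{465}{J{\left(-14 \right)}} = - \frac{162}{435} + \frac{465}{2 \left(-14\right)^{2}} = \left(-162\right) \frac{1}{435} + \frac{465}{2 \cdot 196} = - \frac{54}{145} + \frac{465}{392} = \frac{46257}{56840}$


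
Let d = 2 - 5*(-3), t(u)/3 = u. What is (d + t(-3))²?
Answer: 64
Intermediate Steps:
t(u) = 3*u
d = 17 (d = 2 + 15 = 17)
(d + t(-3))² = (17 + 3*(-3))² = (17 - 9)² = 8² = 64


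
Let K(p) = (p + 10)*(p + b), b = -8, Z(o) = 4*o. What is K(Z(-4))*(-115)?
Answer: -16560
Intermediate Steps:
K(p) = (-8 + p)*(10 + p) (K(p) = (p + 10)*(p - 8) = (10 + p)*(-8 + p) = (-8 + p)*(10 + p))
K(Z(-4))*(-115) = (-80 + (4*(-4))² + 2*(4*(-4)))*(-115) = (-80 + (-16)² + 2*(-16))*(-115) = (-80 + 256 - 32)*(-115) = 144*(-115) = -16560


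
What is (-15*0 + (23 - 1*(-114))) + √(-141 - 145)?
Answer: 137 + I*√286 ≈ 137.0 + 16.912*I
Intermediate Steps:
(-15*0 + (23 - 1*(-114))) + √(-141 - 145) = (0 + (23 + 114)) + √(-286) = (0 + 137) + I*√286 = 137 + I*√286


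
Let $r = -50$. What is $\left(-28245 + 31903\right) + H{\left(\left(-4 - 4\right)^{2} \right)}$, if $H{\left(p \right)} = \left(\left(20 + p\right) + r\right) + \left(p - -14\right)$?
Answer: $3770$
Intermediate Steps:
$H{\left(p \right)} = -16 + 2 p$ ($H{\left(p \right)} = \left(\left(20 + p\right) - 50\right) + \left(p - -14\right) = \left(-30 + p\right) + \left(p + 14\right) = \left(-30 + p\right) + \left(14 + p\right) = -16 + 2 p$)
$\left(-28245 + 31903\right) + H{\left(\left(-4 - 4\right)^{2} \right)} = \left(-28245 + 31903\right) - \left(16 - 2 \left(-4 - 4\right)^{2}\right) = 3658 - \left(16 - 2 \left(-8\right)^{2}\right) = 3658 + \left(-16 + 2 \cdot 64\right) = 3658 + \left(-16 + 128\right) = 3658 + 112 = 3770$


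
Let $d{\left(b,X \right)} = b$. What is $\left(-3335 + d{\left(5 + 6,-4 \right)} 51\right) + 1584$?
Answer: $-1190$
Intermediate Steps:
$\left(-3335 + d{\left(5 + 6,-4 \right)} 51\right) + 1584 = \left(-3335 + \left(5 + 6\right) 51\right) + 1584 = \left(-3335 + 11 \cdot 51\right) + 1584 = \left(-3335 + 561\right) + 1584 = -2774 + 1584 = -1190$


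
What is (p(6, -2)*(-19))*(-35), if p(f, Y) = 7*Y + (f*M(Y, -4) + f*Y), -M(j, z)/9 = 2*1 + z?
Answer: 54530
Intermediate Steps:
M(j, z) = -18 - 9*z (M(j, z) = -9*(2*1 + z) = -9*(2 + z) = -18 - 9*z)
p(f, Y) = 7*Y + 18*f + Y*f (p(f, Y) = 7*Y + (f*(-18 - 9*(-4)) + f*Y) = 7*Y + (f*(-18 + 36) + Y*f) = 7*Y + (f*18 + Y*f) = 7*Y + (18*f + Y*f) = 7*Y + 18*f + Y*f)
(p(6, -2)*(-19))*(-35) = ((7*(-2) + 18*6 - 2*6)*(-19))*(-35) = ((-14 + 108 - 12)*(-19))*(-35) = (82*(-19))*(-35) = -1558*(-35) = 54530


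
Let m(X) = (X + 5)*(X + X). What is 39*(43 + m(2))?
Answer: 2769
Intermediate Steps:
m(X) = 2*X*(5 + X) (m(X) = (5 + X)*(2*X) = 2*X*(5 + X))
39*(43 + m(2)) = 39*(43 + 2*2*(5 + 2)) = 39*(43 + 2*2*7) = 39*(43 + 28) = 39*71 = 2769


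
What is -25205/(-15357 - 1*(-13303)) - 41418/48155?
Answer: 1128674203/98910370 ≈ 11.411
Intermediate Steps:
-25205/(-15357 - 1*(-13303)) - 41418/48155 = -25205/(-15357 + 13303) - 41418*1/48155 = -25205/(-2054) - 41418/48155 = -25205*(-1/2054) - 41418/48155 = 25205/2054 - 41418/48155 = 1128674203/98910370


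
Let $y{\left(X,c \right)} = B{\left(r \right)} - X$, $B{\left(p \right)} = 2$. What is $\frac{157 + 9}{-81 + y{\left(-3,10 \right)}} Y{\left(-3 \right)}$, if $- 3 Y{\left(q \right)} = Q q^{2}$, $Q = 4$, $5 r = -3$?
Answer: $\frac{498}{19} \approx 26.211$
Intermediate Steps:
$r = - \frac{3}{5}$ ($r = \frac{1}{5} \left(-3\right) = - \frac{3}{5} \approx -0.6$)
$y{\left(X,c \right)} = 2 - X$
$Y{\left(q \right)} = - \frac{4 q^{2}}{3}$
$\frac{157 + 9}{-81 + y{\left(-3,10 \right)}} Y{\left(-3 \right)} = \frac{157 + 9}{-81 + \left(2 - -3\right)} \left(- \frac{4 \left(-3\right)^{2}}{3}\right) = \frac{166}{-81 + \left(2 + 3\right)} \left(\left(- \frac{4}{3}\right) 9\right) = \frac{166}{-81 + 5} \left(-12\right) = \frac{166}{-76} \left(-12\right) = 166 \left(- \frac{1}{76}\right) \left(-12\right) = \left(- \frac{83}{38}\right) \left(-12\right) = \frac{498}{19}$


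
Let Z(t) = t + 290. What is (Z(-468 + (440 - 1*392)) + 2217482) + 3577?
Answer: 2220929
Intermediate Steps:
Z(t) = 290 + t
(Z(-468 + (440 - 1*392)) + 2217482) + 3577 = ((290 + (-468 + (440 - 1*392))) + 2217482) + 3577 = ((290 + (-468 + (440 - 392))) + 2217482) + 3577 = ((290 + (-468 + 48)) + 2217482) + 3577 = ((290 - 420) + 2217482) + 3577 = (-130 + 2217482) + 3577 = 2217352 + 3577 = 2220929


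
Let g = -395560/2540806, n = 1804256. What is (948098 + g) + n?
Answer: 120572364858/43807 ≈ 2.7524e+6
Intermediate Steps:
g = -6820/43807 (g = -395560*1/2540806 = -6820/43807 ≈ -0.15568)
(948098 + g) + n = (948098 - 6820/43807) + 1804256 = 41533322266/43807 + 1804256 = 120572364858/43807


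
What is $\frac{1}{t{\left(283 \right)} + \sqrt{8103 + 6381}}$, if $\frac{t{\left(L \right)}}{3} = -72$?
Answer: $- \frac{18}{2681} - \frac{\sqrt{3621}}{16086} \approx -0.010455$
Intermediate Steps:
$t{\left(L \right)} = -216$ ($t{\left(L \right)} = 3 \left(-72\right) = -216$)
$\frac{1}{t{\left(283 \right)} + \sqrt{8103 + 6381}} = \frac{1}{-216 + \sqrt{8103 + 6381}} = \frac{1}{-216 + \sqrt{14484}} = \frac{1}{-216 + 2 \sqrt{3621}}$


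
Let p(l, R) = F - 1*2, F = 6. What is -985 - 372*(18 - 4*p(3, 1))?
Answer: -1729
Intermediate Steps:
p(l, R) = 4 (p(l, R) = 6 - 1*2 = 6 - 2 = 4)
-985 - 372*(18 - 4*p(3, 1)) = -985 - 372*(18 - 4*4) = -985 - 372*(18 - 16) = -985 - 372*2 = -985 - 744 = -1729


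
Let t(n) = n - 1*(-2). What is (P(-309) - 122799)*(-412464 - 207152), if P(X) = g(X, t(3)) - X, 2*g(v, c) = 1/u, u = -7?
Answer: 531277656688/7 ≈ 7.5897e+10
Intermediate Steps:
t(n) = 2 + n (t(n) = n + 2 = 2 + n)
g(v, c) = -1/14 (g(v, c) = (½)/(-7) = (½)*(-⅐) = -1/14)
P(X) = -1/14 - X
(P(-309) - 122799)*(-412464 - 207152) = ((-1/14 - 1*(-309)) - 122799)*(-412464 - 207152) = ((-1/14 + 309) - 122799)*(-619616) = (4325/14 - 122799)*(-619616) = -1714861/14*(-619616) = 531277656688/7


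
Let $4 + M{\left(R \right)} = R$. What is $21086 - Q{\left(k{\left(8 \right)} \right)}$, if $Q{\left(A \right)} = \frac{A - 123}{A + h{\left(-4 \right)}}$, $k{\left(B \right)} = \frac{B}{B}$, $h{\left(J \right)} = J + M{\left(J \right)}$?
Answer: $\frac{231824}{11} \approx 21075.0$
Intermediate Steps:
$M{\left(R \right)} = -4 + R$
$h{\left(J \right)} = -4 + 2 J$ ($h{\left(J \right)} = J + \left(-4 + J\right) = -4 + 2 J$)
$k{\left(B \right)} = 1$
$Q{\left(A \right)} = \frac{-123 + A}{-12 + A}$ ($Q{\left(A \right)} = \frac{A - 123}{A + \left(-4 + 2 \left(-4\right)\right)} = \frac{-123 + A}{A - 12} = \frac{-123 + A}{-12 + A}$)
$21086 - Q{\left(k{\left(8 \right)} \right)} = 21086 - \frac{-123 + 1}{-12 + 1} = 21086 - \frac{1}{-11} \left(-122\right) = 21086 - \left(- \frac{1}{11}\right) \left(-122\right) = 21086 - \frac{122}{11} = \frac{231824}{11}$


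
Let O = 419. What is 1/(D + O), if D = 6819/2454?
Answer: 818/345015 ≈ 0.0023709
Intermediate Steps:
D = 2273/818 (D = 6819*(1/2454) = 2273/818 ≈ 2.7787)
1/(D + O) = 1/(2273/818 + 419) = 1/(345015/818) = 818/345015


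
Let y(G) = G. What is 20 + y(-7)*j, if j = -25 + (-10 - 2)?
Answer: 279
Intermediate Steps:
j = -37 (j = -25 - 12 = -37)
20 + y(-7)*j = 20 - 7*(-37) = 20 + 259 = 279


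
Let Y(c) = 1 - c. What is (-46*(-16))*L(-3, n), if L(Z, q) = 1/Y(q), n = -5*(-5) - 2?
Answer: -368/11 ≈ -33.455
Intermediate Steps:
n = 23 (n = 25 - 2 = 23)
L(Z, q) = 1/(1 - q)
(-46*(-16))*L(-3, n) = (-46*(-16))*(-1/(-1 + 23)) = 736*(-1/22) = -368/11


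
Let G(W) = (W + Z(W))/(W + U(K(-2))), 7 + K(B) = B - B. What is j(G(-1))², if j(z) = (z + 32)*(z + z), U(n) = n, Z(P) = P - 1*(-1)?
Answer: 66049/1024 ≈ 64.501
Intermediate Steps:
Z(P) = 1 + P (Z(P) = P + 1 = 1 + P)
K(B) = -7 (K(B) = -7 + (B - B) = -7 + 0 = -7)
G(W) = (1 + 2*W)/(-7 + W) (G(W) = (W + (1 + W))/(W - 7) = (1 + 2*W)/(-7 + W))
j(z) = 2*z*(32 + z) (j(z) = (32 + z)*(2*z) = 2*z*(32 + z))
j(G(-1))² = (2*((1 + 2*(-1))/(-7 - 1))*(32 + (1 + 2*(-1))/(-7 - 1)))² = (2*((1 - 2)/(-8))*(32 + (1 - 2)/(-8)))² = (2*(-⅛*(-1))*(32 - ⅛*(-1)))² = (2*(⅛)*(32 + ⅛))² = (2*(⅛)*(257/8))² = (257/32)² = 66049/1024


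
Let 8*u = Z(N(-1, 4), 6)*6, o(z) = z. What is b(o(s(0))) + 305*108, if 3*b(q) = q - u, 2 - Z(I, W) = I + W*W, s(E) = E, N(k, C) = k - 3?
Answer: 65895/2 ≈ 32948.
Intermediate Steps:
N(k, C) = -3 + k
Z(I, W) = 2 - I - W² (Z(I, W) = 2 - (I + W*W) = 2 - (I + W²) = 2 + (-I - W²) = 2 - I - W²)
u = -45/2 (u = ((2 - (-3 - 1) - 1*6²)*6)/8 = ((2 - 1*(-4) - 1*36)*6)/8 = ((2 + 4 - 36)*6)/8 = (-30*6)/8 = (⅛)*(-180) = -45/2 ≈ -22.500)
b(q) = 15/2 + q/3 (b(q) = (q - 1*(-45/2))/3 = (q + 45/2)/3 = (45/2 + q)/3 = 15/2 + q/3)
b(o(s(0))) + 305*108 = (15/2 + (⅓)*0) + 305*108 = (15/2 + 0) + 32940 = 15/2 + 32940 = 65895/2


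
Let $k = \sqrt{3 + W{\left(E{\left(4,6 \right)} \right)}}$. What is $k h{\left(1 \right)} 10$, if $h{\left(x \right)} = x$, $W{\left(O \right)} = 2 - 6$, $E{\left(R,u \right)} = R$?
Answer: $10 i \approx 10.0 i$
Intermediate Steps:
$W{\left(O \right)} = -4$ ($W{\left(O \right)} = 2 - 6 = -4$)
$k = i$ ($k = \sqrt{3 - 4} = \sqrt{-1} = i \approx 1.0 i$)
$k h{\left(1 \right)} 10 = i 1 \cdot 10 = i 10 = 10 i$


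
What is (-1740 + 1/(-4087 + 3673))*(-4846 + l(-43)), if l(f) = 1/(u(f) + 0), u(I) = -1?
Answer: 3491589767/414 ≈ 8.4338e+6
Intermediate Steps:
l(f) = -1 (l(f) = 1/(-1 + 0) = 1/(-1) = -1)
(-1740 + 1/(-4087 + 3673))*(-4846 + l(-43)) = (-1740 + 1/(-4087 + 3673))*(-4846 - 1) = (-1740 + 1/(-414))*(-4847) = (-1740 - 1/414)*(-4847) = -720361/414*(-4847) = 3491589767/414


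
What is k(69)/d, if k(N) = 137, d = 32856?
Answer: 137/32856 ≈ 0.0041697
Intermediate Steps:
k(69)/d = 137/32856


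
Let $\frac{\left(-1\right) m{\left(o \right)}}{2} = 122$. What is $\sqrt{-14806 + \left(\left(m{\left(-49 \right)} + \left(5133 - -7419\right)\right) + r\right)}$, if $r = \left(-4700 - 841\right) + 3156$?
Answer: $i \sqrt{4883} \approx 69.878 i$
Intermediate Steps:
$m{\left(o \right)} = -244$ ($m{\left(o \right)} = \left(-2\right) 122 = -244$)
$r = -2385$ ($r = -5541 + 3156 = -2385$)
$\sqrt{-14806 + \left(\left(m{\left(-49 \right)} + \left(5133 - -7419\right)\right) + r\right)} = \sqrt{-14806 + \left(\left(-244 + \left(5133 - -7419\right)\right) - 2385\right)} = \sqrt{-14806 + \left(\left(-244 + \left(5133 + 7419\right)\right) - 2385\right)} = \sqrt{-14806 + \left(\left(-244 + 12552\right) - 2385\right)} = \sqrt{-14806 + \left(12308 - 2385\right)} = \sqrt{-14806 + 9923} = \sqrt{-4883} = i \sqrt{4883}$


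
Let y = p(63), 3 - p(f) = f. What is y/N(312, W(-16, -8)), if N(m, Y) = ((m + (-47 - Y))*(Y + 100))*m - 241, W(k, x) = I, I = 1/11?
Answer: -7260/1000964807 ≈ -7.2530e-6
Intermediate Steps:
p(f) = 3 - f
y = -60 (y = 3 - 1*63 = 3 - 63 = -60)
I = 1/11 ≈ 0.090909
W(k, x) = 1/11
N(m, Y) = -241 + m*(100 + Y)*(-47 + m - Y) (N(m, Y) = ((-47 + m - Y)*(100 + Y))*m - 241 = ((100 + Y)*(-47 + m - Y))*m - 241 = m*(100 + Y)*(-47 + m - Y) - 241 = -241 + m*(100 + Y)*(-47 + m - Y))
y/N(312, W(-16, -8)) = -60/(-241 - 4700*312 + 100*312² + (1/11)*312² - 1*312*(1/11)² - 147*1/11*312) = -60/(-241 - 1466400 + 100*97344 + (1/11)*97344 - 1*312*1/121 - 45864/11) = -60/(-241 - 1466400 + 9734400 + 97344/11 - 312/121 - 45864/11) = -60/1000964807/121 = -60*121/1000964807 = -7260/1000964807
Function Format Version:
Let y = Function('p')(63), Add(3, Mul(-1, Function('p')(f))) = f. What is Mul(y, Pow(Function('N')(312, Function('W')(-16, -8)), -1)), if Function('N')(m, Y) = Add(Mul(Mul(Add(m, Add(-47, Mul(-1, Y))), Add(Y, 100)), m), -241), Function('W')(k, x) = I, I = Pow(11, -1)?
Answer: Rational(-7260, 1000964807) ≈ -7.2530e-6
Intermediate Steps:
Function('p')(f) = Add(3, Mul(-1, f))
y = -60 (y = Add(3, Mul(-1, 63)) = Add(3, -63) = -60)
I = Rational(1, 11) ≈ 0.090909
Function('W')(k, x) = Rational(1, 11)
Function('N')(m, Y) = Add(-241, Mul(m, Add(100, Y), Add(-47, m, Mul(-1, Y)))) (Function('N')(m, Y) = Add(Mul(Mul(Add(-47, m, Mul(-1, Y)), Add(100, Y)), m), -241) = Add(Mul(Mul(Add(100, Y), Add(-47, m, Mul(-1, Y))), m), -241) = Add(Mul(m, Add(100, Y), Add(-47, m, Mul(-1, Y))), -241) = Add(-241, Mul(m, Add(100, Y), Add(-47, m, Mul(-1, Y)))))
Mul(y, Pow(Function('N')(312, Function('W')(-16, -8)), -1)) = Mul(-60, Pow(Add(-241, Mul(-4700, 312), Mul(100, Pow(312, 2)), Mul(Rational(1, 11), Pow(312, 2)), Mul(-1, 312, Pow(Rational(1, 11), 2)), Mul(-147, Rational(1, 11), 312)), -1)) = Mul(-60, Pow(Add(-241, -1466400, Mul(100, 97344), Mul(Rational(1, 11), 97344), Mul(-1, 312, Rational(1, 121)), Rational(-45864, 11)), -1)) = Mul(-60, Pow(Add(-241, -1466400, 9734400, Rational(97344, 11), Rational(-312, 121), Rational(-45864, 11)), -1)) = Mul(-60, Pow(Rational(1000964807, 121), -1)) = Mul(-60, Rational(121, 1000964807)) = Rational(-7260, 1000964807)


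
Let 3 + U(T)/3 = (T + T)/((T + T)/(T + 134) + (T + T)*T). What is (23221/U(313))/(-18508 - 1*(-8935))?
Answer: 3248896552/12041560791 ≈ 0.26981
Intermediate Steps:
U(T) = -9 + 6*T/(2*T² + 2*T/(134 + T)) (U(T) = -9 + 3*((T + T)/((T + T)/(T + 134) + (T + T)*T)) = -9 + 3*((2*T)/((2*T)/(134 + T) + (2*T)*T)) = -9 + 3*((2*T)/(2*T/(134 + T) + 2*T²)) = -9 + 3*((2*T)/(2*T² + 2*T/(134 + T))) = -9 + 3*(2*T/(2*T² + 2*T/(134 + T))) = -9 + 6*T/(2*T² + 2*T/(134 + T)))
(23221/U(313))/(-18508 - 1*(-8935)) = (23221/((3*(131 - 401*313 - 3*313²)/(1 + 313² + 134*313))))/(-18508 - 1*(-8935)) = (23221/((3*(131 - 125513 - 3*97969)/(1 + 97969 + 41942))))/(-18508 + 8935) = (23221/((3*(131 - 125513 - 293907)/139912)))/(-9573) = (23221/((3*(1/139912)*(-419289))))*(-1/9573) = (23221/(-1257867/139912))*(-1/9573) = (23221*(-139912/1257867))*(-1/9573) = -3248896552/1257867*(-1/9573) = 3248896552/12041560791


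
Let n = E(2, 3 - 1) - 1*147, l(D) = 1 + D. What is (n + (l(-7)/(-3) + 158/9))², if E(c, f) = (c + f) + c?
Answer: 1194649/81 ≈ 14749.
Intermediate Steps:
E(c, f) = f + 2*c
n = -141 (n = ((3 - 1) + 2*2) - 1*147 = (2 + 4) - 147 = 6 - 147 = -141)
(n + (l(-7)/(-3) + 158/9))² = (-141 + ((1 - 7)/(-3) + 158/9))² = (-141 + (-6*(-⅓) + 158*(⅑)))² = (-141 + (2 + 158/9))² = (-141 + 176/9)² = (-1093/9)² = 1194649/81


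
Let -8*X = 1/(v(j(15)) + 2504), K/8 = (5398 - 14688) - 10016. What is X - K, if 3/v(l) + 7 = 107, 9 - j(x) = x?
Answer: 77348485063/500806 ≈ 1.5445e+5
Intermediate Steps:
j(x) = 9 - x
v(l) = 3/100 (v(l) = 3/(-7 + 107) = 3/100)
K = -154448 (K = 8*((5398 - 14688) - 10016) = 8*(-9290 - 10016) = 8*(-19306) = -154448)
X = -25/500806 (X = -1/(8*(3/100 + 2504)) = -1/(8*250403/100) = -⅛*100/250403 = -25/500806 ≈ -4.9920e-5)
X - K = -25/500806 - 1*(-154448) = -25/500806 + 154448 = 77348485063/500806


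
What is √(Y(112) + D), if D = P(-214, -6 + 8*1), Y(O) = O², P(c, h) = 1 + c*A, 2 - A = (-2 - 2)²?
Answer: √15541 ≈ 124.66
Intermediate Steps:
A = -14 (A = 2 - (-2 - 2)² = 2 - 1*(-4)² = 2 - 1*16 = 2 - 16 = -14)
P(c, h) = 1 - 14*c (P(c, h) = 1 + c*(-14) = 1 - 14*c)
D = 2997 (D = 1 - 14*(-214) = 1 + 2996 = 2997)
√(Y(112) + D) = √(112² + 2997) = √(12544 + 2997) = √15541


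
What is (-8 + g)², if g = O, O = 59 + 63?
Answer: 12996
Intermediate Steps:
O = 122
g = 122
(-8 + g)² = (-8 + 122)² = 114² = 12996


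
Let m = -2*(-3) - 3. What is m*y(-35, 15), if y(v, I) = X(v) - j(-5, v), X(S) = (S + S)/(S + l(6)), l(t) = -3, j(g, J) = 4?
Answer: -123/19 ≈ -6.4737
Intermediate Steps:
X(S) = 2*S/(-3 + S) (X(S) = (S + S)/(S - 3) = (2*S)/(-3 + S) = 2*S/(-3 + S))
m = 3 (m = 6 - 3 = 3)
y(v, I) = -4 + 2*v/(-3 + v) (y(v, I) = 2*v/(-3 + v) - 1*4 = 2*v/(-3 + v) - 4 = -4 + 2*v/(-3 + v))
m*y(-35, 15) = 3*(2*(6 - 1*(-35))/(-3 - 35)) = 3*(2*(6 + 35)/(-38)) = 3*(2*(-1/38)*41) = 3*(-41/19) = -123/19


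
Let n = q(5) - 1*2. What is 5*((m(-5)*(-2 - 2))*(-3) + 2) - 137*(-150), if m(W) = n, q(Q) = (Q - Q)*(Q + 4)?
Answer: 20440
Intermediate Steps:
q(Q) = 0 (q(Q) = 0*(4 + Q) = 0)
n = -2 (n = 0 - 1*2 = 0 - 2 = -2)
m(W) = -2
5*((m(-5)*(-2 - 2))*(-3) + 2) - 137*(-150) = 5*(-2*(-2 - 2)*(-3) + 2) - 137*(-150) = 5*(-2*(-4)*(-3) + 2) + 20550 = 5*(8*(-3) + 2) + 20550 = 5*(-24 + 2) + 20550 = 5*(-22) + 20550 = -110 + 20550 = 20440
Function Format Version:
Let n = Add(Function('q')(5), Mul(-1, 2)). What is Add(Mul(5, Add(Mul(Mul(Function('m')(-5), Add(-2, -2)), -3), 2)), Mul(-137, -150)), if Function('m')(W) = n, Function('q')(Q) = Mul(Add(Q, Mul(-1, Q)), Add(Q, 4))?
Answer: 20440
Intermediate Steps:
Function('q')(Q) = 0 (Function('q')(Q) = Mul(0, Add(4, Q)) = 0)
n = -2 (n = Add(0, Mul(-1, 2)) = Add(0, -2) = -2)
Function('m')(W) = -2
Add(Mul(5, Add(Mul(Mul(Function('m')(-5), Add(-2, -2)), -3), 2)), Mul(-137, -150)) = Add(Mul(5, Add(Mul(Mul(-2, Add(-2, -2)), -3), 2)), Mul(-137, -150)) = Add(Mul(5, Add(Mul(Mul(-2, -4), -3), 2)), 20550) = Add(Mul(5, Add(Mul(8, -3), 2)), 20550) = Add(Mul(5, Add(-24, 2)), 20550) = Add(Mul(5, -22), 20550) = Add(-110, 20550) = 20440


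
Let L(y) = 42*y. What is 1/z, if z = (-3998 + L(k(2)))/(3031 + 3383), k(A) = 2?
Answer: -3207/1957 ≈ -1.6387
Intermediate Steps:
z = -1957/3207 (z = (-3998 + 42*2)/(3031 + 3383) = (-3998 + 84)/6414 = -3914*1/6414 = -1957/3207 ≈ -0.61023)
1/z = 1/(-1957/3207) = -3207/1957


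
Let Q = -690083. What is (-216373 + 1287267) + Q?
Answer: 380811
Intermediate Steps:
(-216373 + 1287267) + Q = (-216373 + 1287267) - 690083 = 1070894 - 690083 = 380811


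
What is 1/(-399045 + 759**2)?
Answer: 1/177036 ≈ 5.6486e-6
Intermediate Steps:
1/(-399045 + 759**2) = 1/(-399045 + 576081) = 1/177036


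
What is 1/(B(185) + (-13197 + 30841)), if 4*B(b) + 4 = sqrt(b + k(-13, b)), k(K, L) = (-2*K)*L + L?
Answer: 70572/1245100501 - 2*sqrt(1295)/1245100501 ≈ 5.6622e-5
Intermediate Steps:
k(K, L) = L - 2*K*L (k(K, L) = -2*K*L + L = L - 2*K*L)
B(b) = -1 + sqrt(7)*sqrt(b)/2 (B(b) = -1 + sqrt(b + b*(1 - 2*(-13)))/4 = -1 + sqrt(b + b*(1 + 26))/4 = -1 + sqrt(b + b*27)/4 = -1 + sqrt(b + 27*b)/4 = -1 + sqrt(28*b)/4 = -1 + (2*sqrt(7)*sqrt(b))/4 = -1 + sqrt(7)*sqrt(b)/2)
1/(B(185) + (-13197 + 30841)) = 1/((-1 + sqrt(7)*sqrt(185)/2) + (-13197 + 30841)) = 1/((-1 + sqrt(1295)/2) + 17644) = 1/(17643 + sqrt(1295)/2)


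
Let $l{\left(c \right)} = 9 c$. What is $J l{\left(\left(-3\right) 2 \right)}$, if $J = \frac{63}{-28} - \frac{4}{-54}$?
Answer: $\frac{235}{2} \approx 117.5$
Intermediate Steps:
$J = - \frac{235}{108}$ ($J = 63 \left(- \frac{1}{28}\right) - - \frac{2}{27} = - \frac{9}{4} + \frac{2}{27} = - \frac{235}{108} \approx -2.1759$)
$J l{\left(\left(-3\right) 2 \right)} = - \frac{235 \cdot 9 \left(\left(-3\right) 2\right)}{108} = - \frac{235 \cdot 9 \left(-6\right)}{108} = \left(- \frac{235}{108}\right) \left(-54\right) = \frac{235}{2}$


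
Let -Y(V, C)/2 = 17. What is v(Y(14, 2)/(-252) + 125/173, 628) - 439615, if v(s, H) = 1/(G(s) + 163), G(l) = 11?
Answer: -76493009/174 ≈ -4.3962e+5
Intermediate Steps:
Y(V, C) = -34 (Y(V, C) = -2*17 = -34)
v(s, H) = 1/174 (v(s, H) = 1/(11 + 163) = 1/174)
v(Y(14, 2)/(-252) + 125/173, 628) - 439615 = 1/174 - 439615 = -76493009/174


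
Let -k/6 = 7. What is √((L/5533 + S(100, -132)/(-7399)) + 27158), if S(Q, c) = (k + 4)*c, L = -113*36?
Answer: √928851956288155658/5848381 ≈ 164.79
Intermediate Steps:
k = -42 (k = -6*7 = -42)
L = -4068
S(Q, c) = -38*c (S(Q, c) = (-42 + 4)*c = -38*c)
√((L/5533 + S(100, -132)/(-7399)) + 27158) = √((-4068/5533 - 38*(-132)/(-7399)) + 27158) = √((-4068*1/5533 + 5016*(-1/7399)) + 27158) = √((-4068/5533 - 5016/7399) + 27158) = √(-57852660/40938667 + 27158) = √(1111754465726/40938667) = √928851956288155658/5848381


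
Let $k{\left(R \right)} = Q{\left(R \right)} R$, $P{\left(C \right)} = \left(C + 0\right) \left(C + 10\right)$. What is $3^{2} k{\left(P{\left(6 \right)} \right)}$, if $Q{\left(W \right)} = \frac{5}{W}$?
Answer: $45$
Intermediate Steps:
$P{\left(C \right)} = C \left(10 + C\right)$
$k{\left(R \right)} = 5$ ($k{\left(R \right)} = \frac{5}{R} R = 5$)
$3^{2} k{\left(P{\left(6 \right)} \right)} = 3^{2} \cdot 5 = 9 \cdot 5 = 45$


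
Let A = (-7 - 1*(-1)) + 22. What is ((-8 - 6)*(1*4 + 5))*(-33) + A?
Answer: 4174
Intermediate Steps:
A = 16 (A = (-7 + 1) + 22 = -6 + 22 = 16)
((-8 - 6)*(1*4 + 5))*(-33) + A = ((-8 - 6)*(1*4 + 5))*(-33) + 16 = -14*(4 + 5)*(-33) + 16 = -14*9*(-33) + 16 = -126*(-33) + 16 = 4158 + 16 = 4174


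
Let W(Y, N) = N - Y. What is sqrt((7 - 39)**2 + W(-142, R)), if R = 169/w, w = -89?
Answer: sqrt(9220845)/89 ≈ 34.119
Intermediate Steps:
R = -169/89 (R = 169/(-89) = 169*(-1/89) = -169/89 ≈ -1.8989)
sqrt((7 - 39)**2 + W(-142, R)) = sqrt((7 - 39)**2 + (-169/89 - 1*(-142))) = sqrt((-32)**2 + (-169/89 + 142)) = sqrt(1024 + 12469/89) = sqrt(103605/89) = sqrt(9220845)/89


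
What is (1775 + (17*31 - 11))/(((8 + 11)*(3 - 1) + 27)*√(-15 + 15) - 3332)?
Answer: -2291/3332 ≈ -0.68758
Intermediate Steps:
(1775 + (17*31 - 11))/(((8 + 11)*(3 - 1) + 27)*√(-15 + 15) - 3332) = (1775 + (527 - 11))/((19*2 + 27)*√0 - 3332) = (1775 + 516)/((38 + 27)*0 - 3332) = 2291/(65*0 - 3332) = 2291/(0 - 3332) = 2291/(-3332) = 2291*(-1/3332) = -2291/3332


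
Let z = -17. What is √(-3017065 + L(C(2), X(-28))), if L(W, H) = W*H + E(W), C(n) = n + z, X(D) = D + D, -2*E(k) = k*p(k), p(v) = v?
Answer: 5*I*√482614/2 ≈ 1736.8*I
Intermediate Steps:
E(k) = -k²/2 (E(k) = -k*k/2 = -k²/2)
X(D) = 2*D
C(n) = -17 + n (C(n) = n - 17 = -17 + n)
L(W, H) = -W²/2 + H*W (L(W, H) = W*H - W²/2 = H*W - W²/2 = -W²/2 + H*W)
√(-3017065 + L(C(2), X(-28))) = √(-3017065 + (-17 + 2)*(-(-17 + 2) + 2*(2*(-28)))/2) = √(-3017065 + (½)*(-15)*(-1*(-15) + 2*(-56))) = √(-3017065 + (½)*(-15)*(15 - 112)) = √(-3017065 + (½)*(-15)*(-97)) = √(-3017065 + 1455/2) = √(-6032675/2) = 5*I*√482614/2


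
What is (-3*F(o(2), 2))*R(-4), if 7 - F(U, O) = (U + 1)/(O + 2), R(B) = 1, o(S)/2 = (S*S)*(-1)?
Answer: -105/4 ≈ -26.250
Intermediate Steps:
o(S) = -2*S² (o(S) = 2*((S*S)*(-1)) = 2*(S²*(-1)) = 2*(-S²) = -2*S²)
F(U, O) = 7 - (1 + U)/(2 + O) (F(U, O) = 7 - (U + 1)/(O + 2) = 7 - (1 + U)/(2 + O))
(-3*F(o(2), 2))*R(-4) = -3*(13 - (-2)*2² + 7*2)/(2 + 2)*1 = -3*(13 - (-2)*4 + 14)/4*1 = -3*(13 - 1*(-8) + 14)/4*1 = -3*(13 + 8 + 14)/4*1 = -3*35/4*1 = -105/4*1 = -105/4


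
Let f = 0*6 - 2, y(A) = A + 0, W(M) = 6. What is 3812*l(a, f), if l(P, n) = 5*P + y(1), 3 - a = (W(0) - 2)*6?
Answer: -396448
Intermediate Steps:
y(A) = A
a = -21 (a = 3 - (6 - 2)*6 = 3 - 4*6 = 3 - 1*24 = 3 - 24 = -21)
f = -2 (f = 0 - 2 = -2)
l(P, n) = 1 + 5*P (l(P, n) = 5*P + 1 = 1 + 5*P)
3812*l(a, f) = 3812*(1 + 5*(-21)) = 3812*(1 - 105) = 3812*(-104) = -396448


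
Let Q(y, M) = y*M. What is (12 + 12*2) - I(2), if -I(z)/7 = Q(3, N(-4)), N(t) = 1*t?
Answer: -48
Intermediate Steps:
N(t) = t
Q(y, M) = M*y
I(z) = 84 (I(z) = -(-28)*3 = -7*(-12) = 84)
(12 + 12*2) - I(2) = (12 + 12*2) - 1*84 = (12 + 24) - 84 = 36 - 84 = -48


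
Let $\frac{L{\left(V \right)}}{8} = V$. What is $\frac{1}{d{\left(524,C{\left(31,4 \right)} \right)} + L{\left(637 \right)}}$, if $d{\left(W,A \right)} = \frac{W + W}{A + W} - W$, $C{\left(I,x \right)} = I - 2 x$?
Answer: $\frac{547}{2501932} \approx 0.00021863$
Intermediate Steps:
$L{\left(V \right)} = 8 V$
$d{\left(W,A \right)} = - W + \frac{2 W}{A + W}$ ($d{\left(W,A \right)} = \frac{2 W}{A + W} - W = - W + \frac{2 W}{A + W}$)
$\frac{1}{d{\left(524,C{\left(31,4 \right)} \right)} + L{\left(637 \right)}} = \frac{1}{\frac{524 \left(2 - \left(31 - 8\right) - 524\right)}{\left(31 - 8\right) + 524} + 8 \cdot 637} = \frac{1}{\frac{524 \left(2 - \left(31 - 8\right) - 524\right)}{\left(31 - 8\right) + 524} + 5096} = \frac{1}{\frac{524 \left(2 - 23 - 524\right)}{23 + 524} + 5096} = \frac{1}{\frac{524 \left(2 - 23 - 524\right)}{547} + 5096} = \frac{1}{524 \cdot \frac{1}{547} \left(-545\right) + 5096} = \frac{1}{- \frac{285580}{547} + 5096} = \frac{1}{\frac{2501932}{547}} = \frac{547}{2501932}$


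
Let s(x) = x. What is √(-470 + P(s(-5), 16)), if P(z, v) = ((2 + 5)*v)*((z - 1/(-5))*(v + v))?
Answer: I*√441830/5 ≈ 132.94*I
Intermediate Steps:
P(z, v) = 14*v²*(⅕ + z) (P(z, v) = (7*v)*((z - 1*(-⅕))*(2*v)) = (7*v)*((z + ⅕)*(2*v)) = (7*v)*((⅕ + z)*(2*v)) = (7*v)*(2*v*(⅕ + z)) = 14*v²*(⅕ + z))
√(-470 + P(s(-5), 16)) = √(-470 + 16²*(14/5 + 14*(-5))) = √(-470 + 256*(14/5 - 70)) = √(-470 + 256*(-336/5)) = √(-470 - 86016/5) = √(-88366/5) = I*√441830/5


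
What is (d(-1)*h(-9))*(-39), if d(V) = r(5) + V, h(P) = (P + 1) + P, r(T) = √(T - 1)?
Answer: 663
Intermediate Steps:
r(T) = √(-1 + T)
h(P) = 1 + 2*P (h(P) = (1 + P) + P = 1 + 2*P)
d(V) = 2 + V (d(V) = √(-1 + 5) + V = √4 + V = 2 + V)
(d(-1)*h(-9))*(-39) = ((2 - 1)*(1 + 2*(-9)))*(-39) = (1*(1 - 18))*(-39) = (1*(-17))*(-39) = -17*(-39) = 663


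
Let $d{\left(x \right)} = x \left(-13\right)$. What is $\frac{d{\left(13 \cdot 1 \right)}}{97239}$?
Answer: $- \frac{169}{97239} \approx -0.001738$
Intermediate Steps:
$d{\left(x \right)} = - 13 x$
$\frac{d{\left(13 \cdot 1 \right)}}{97239} = \frac{\left(-13\right) 13 \cdot 1}{97239} = \left(-13\right) 13 \cdot \frac{1}{97239} = \left(-169\right) \frac{1}{97239} = - \frac{169}{97239}$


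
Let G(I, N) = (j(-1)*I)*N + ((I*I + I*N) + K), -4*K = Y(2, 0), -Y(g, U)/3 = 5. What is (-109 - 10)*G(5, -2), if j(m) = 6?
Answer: 19635/4 ≈ 4908.8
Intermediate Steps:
Y(g, U) = -15 (Y(g, U) = -3*5 = -15)
K = 15/4 (K = -¼*(-15) = 15/4 ≈ 3.7500)
G(I, N) = 15/4 + I² + 7*I*N (G(I, N) = (6*I)*N + ((I*I + I*N) + 15/4) = 6*I*N + ((I² + I*N) + 15/4) = 6*I*N + (15/4 + I² + I*N) = 15/4 + I² + 7*I*N)
(-109 - 10)*G(5, -2) = (-109 - 10)*(15/4 + 5² + 7*5*(-2)) = -119*(15/4 + 25 - 70) = -119*(-165/4) = 19635/4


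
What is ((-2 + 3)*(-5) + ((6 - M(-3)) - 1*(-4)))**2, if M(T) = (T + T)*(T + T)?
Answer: 961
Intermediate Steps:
M(T) = 4*T**2 (M(T) = (2*T)*(2*T) = 4*T**2)
((-2 + 3)*(-5) + ((6 - M(-3)) - 1*(-4)))**2 = ((-2 + 3)*(-5) + ((6 - 4*(-3)**2) - 1*(-4)))**2 = (1*(-5) + ((6 - 4*9) + 4))**2 = (-5 + ((6 - 1*36) + 4))**2 = (-5 + ((6 - 36) + 4))**2 = (-5 + (-30 + 4))**2 = (-5 - 26)**2 = (-31)**2 = 961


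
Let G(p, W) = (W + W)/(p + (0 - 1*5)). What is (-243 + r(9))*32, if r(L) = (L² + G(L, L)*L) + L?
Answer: -3600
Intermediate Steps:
G(p, W) = 2*W/(-5 + p) (G(p, W) = (2*W)/(p + (0 - 5)) = (2*W)/(p - 5) = (2*W)/(-5 + p) = 2*W/(-5 + p))
r(L) = L + L² + 2*L²/(-5 + L) (r(L) = (L² + (2*L/(-5 + L))*L) + L = (L² + 2*L²/(-5 + L)) + L = L + L² + 2*L²/(-5 + L))
(-243 + r(9))*32 = (-243 + 9*(-5 + 9² - 2*9)/(-5 + 9))*32 = (-243 + 9*(-5 + 81 - 18)/4)*32 = (-243 + 9*(¼)*58)*32 = (-243 + 261/2)*32 = -225/2*32 = -3600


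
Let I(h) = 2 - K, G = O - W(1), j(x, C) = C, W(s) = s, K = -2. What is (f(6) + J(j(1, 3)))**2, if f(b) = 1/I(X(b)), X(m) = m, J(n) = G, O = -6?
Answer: 729/16 ≈ 45.563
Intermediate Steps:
G = -7 (G = -6 - 1*1 = -6 - 1 = -7)
J(n) = -7
I(h) = 4 (I(h) = 2 - 1*(-2) = 2 + 2 = 4)
f(b) = 1/4
(f(6) + J(j(1, 3)))**2 = (1/4 - 7)**2 = (-27/4)**2 = 729/16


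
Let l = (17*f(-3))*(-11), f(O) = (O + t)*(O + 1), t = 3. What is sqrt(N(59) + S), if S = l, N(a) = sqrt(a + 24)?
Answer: 83**(1/4) ≈ 3.0183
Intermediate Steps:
N(a) = sqrt(24 + a)
f(O) = (1 + O)*(3 + O) (f(O) = (O + 3)*(O + 1) = (3 + O)*(1 + O) = (1 + O)*(3 + O))
l = 0 (l = (17*(3 + (-3)**2 + 4*(-3)))*(-11) = (17*(3 + 9 - 12))*(-11) = (17*0)*(-11) = 0*(-11) = 0)
S = 0
sqrt(N(59) + S) = sqrt(sqrt(24 + 59) + 0) = sqrt(sqrt(83) + 0) = sqrt(sqrt(83)) = 83**(1/4)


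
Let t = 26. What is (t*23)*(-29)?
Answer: -17342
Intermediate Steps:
(t*23)*(-29) = (26*23)*(-29) = 598*(-29) = -17342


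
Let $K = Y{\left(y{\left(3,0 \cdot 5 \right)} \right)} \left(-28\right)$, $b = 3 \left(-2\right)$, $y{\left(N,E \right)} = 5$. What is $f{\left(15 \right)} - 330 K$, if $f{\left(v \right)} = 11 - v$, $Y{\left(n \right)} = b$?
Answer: $-55444$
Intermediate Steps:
$b = -6$
$Y{\left(n \right)} = -6$
$K = 168$ ($K = \left(-6\right) \left(-28\right) = 168$)
$f{\left(15 \right)} - 330 K = \left(11 - 15\right) - 55440 = -4 - 55440 = -55444$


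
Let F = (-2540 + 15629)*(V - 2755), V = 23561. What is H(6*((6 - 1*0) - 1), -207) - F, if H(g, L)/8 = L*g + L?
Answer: -272381070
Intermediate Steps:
H(g, L) = 8*L + 8*L*g (H(g, L) = 8*(L*g + L) = 8*(L + L*g) = 8*L + 8*L*g)
F = 272329734 (F = (-2540 + 15629)*(23561 - 2755) = 13089*20806 = 272329734)
H(6*((6 - 1*0) - 1), -207) - F = 8*(-207)*(1 + 6*((6 - 1*0) - 1)) - 1*272329734 = 8*(-207)*(1 + 6*((6 + 0) - 1)) - 272329734 = 8*(-207)*(1 + 6*(6 - 1)) - 272329734 = 8*(-207)*(1 + 6*5) - 272329734 = 8*(-207)*(1 + 30) - 272329734 = 8*(-207)*31 - 272329734 = -51336 - 272329734 = -272381070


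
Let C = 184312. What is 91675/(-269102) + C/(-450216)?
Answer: -11359034953/15144253254 ≈ -0.75006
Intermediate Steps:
91675/(-269102) + C/(-450216) = 91675/(-269102) + 184312/(-450216) = 91675*(-1/269102) + 184312*(-1/450216) = -91675/269102 - 23039/56277 = -11359034953/15144253254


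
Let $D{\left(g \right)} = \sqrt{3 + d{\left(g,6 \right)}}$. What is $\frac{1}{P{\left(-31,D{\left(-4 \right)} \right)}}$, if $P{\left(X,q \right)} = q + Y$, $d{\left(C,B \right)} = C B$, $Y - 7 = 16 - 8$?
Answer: $\frac{5}{82} - \frac{i \sqrt{21}}{246} \approx 0.060976 - 0.018628 i$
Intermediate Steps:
$Y = 15$ ($Y = 7 + \left(16 - 8\right) = 7 + 8 = 15$)
$d{\left(C,B \right)} = B C$
$D{\left(g \right)} = \sqrt{3 + 6 g}$
$P{\left(X,q \right)} = 15 + q$ ($P{\left(X,q \right)} = q + 15 = 15 + q$)
$\frac{1}{P{\left(-31,D{\left(-4 \right)} \right)}} = \frac{1}{15 + \sqrt{3 + 6 \left(-4\right)}} = \frac{1}{15 + \sqrt{3 - 24}} = \frac{1}{15 + \sqrt{-21}} = \frac{1}{15 + i \sqrt{21}}$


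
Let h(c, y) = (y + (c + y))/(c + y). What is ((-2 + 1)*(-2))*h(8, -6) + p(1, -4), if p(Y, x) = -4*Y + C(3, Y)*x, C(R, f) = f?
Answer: -12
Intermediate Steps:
h(c, y) = (c + 2*y)/(c + y)
p(Y, x) = -4*Y + Y*x
((-2 + 1)*(-2))*h(8, -6) + p(1, -4) = ((-2 + 1)*(-2))*((8 + 2*(-6))/(8 - 6)) + 1*(-4 - 4) = (-1*(-2))*((8 - 12)/2) + 1*(-8) = 2*((½)*(-4)) - 8 = 2*(-2) - 8 = -4 - 8 = -12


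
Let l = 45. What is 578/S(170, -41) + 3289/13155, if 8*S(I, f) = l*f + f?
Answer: -27312833/12405165 ≈ -2.2017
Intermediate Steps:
S(I, f) = 23*f/4 (S(I, f) = (45*f + f)/8 = (46*f)/8 = 23*f/4)
578/S(170, -41) + 3289/13155 = 578/(((23/4)*(-41))) + 3289/13155 = 578/(-943/4) + 3289*(1/13155) = 578*(-4/943) + 3289/13155 = -2312/943 + 3289/13155 = -27312833/12405165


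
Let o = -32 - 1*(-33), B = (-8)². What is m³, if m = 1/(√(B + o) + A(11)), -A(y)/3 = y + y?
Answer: -300366/79008814171 - 13133*√65/79008814171 ≈ -5.1418e-6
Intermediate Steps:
A(y) = -6*y (A(y) = -3*(y + y) = -6*y)
B = 64
o = 1 (o = -32 + 33 = 1)
m = 1/(-66 + √65) (m = 1/(√(64 + 1) - 6*11) = 1/(√65 - 66) = 1/(-66 + √65) ≈ -0.017260)
m³ = (-66/4291 - √65/4291)³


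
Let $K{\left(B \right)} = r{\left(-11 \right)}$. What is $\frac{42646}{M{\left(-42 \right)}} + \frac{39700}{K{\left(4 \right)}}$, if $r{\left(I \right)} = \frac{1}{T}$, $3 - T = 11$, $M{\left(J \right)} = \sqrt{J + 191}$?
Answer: $-317600 + \frac{42646 \sqrt{149}}{149} \approx -3.1411 \cdot 10^{5}$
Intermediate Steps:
$M{\left(J \right)} = \sqrt{191 + J}$
$T = -8$ ($T = 3 - 11 = -8$)
$r{\left(I \right)} = - \frac{1}{8}$ ($r{\left(I \right)} = \frac{1}{-8} = - \frac{1}{8}$)
$K{\left(B \right)} = - \frac{1}{8}$
$\frac{42646}{M{\left(-42 \right)}} + \frac{39700}{K{\left(4 \right)}} = \frac{42646}{\sqrt{191 - 42}} + \frac{39700}{- \frac{1}{8}} = \frac{42646}{\sqrt{149}} + 39700 \left(-8\right) = 42646 \frac{\sqrt{149}}{149} - 317600 = \frac{42646 \sqrt{149}}{149} - 317600 = -317600 + \frac{42646 \sqrt{149}}{149}$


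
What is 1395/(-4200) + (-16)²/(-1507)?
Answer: -211831/421960 ≈ -0.50202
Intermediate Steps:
1395/(-4200) + (-16)²/(-1507) = 1395*(-1/4200) + 256*(-1/1507) = -93/280 - 256/1507 = -211831/421960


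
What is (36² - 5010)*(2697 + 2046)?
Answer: -17615502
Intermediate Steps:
(36² - 5010)*(2697 + 2046) = (1296 - 5010)*4743 = -3714*4743 = -17615502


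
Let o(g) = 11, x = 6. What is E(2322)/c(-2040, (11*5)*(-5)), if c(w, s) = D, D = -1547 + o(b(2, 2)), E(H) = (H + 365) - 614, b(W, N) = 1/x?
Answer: -691/512 ≈ -1.3496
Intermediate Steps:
b(W, N) = ⅙ (b(W, N) = 1/6 = ⅙)
E(H) = -249 + H (E(H) = (365 + H) - 614 = -249 + H)
D = -1536 (D = -1547 + 11 = -1536)
c(w, s) = -1536
E(2322)/c(-2040, (11*5)*(-5)) = (-249 + 2322)/(-1536) = 2073*(-1/1536) = -691/512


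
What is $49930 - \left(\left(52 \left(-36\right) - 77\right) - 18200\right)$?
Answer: $70079$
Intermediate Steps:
$49930 - \left(\left(52 \left(-36\right) - 77\right) - 18200\right) = 49930 - \left(\left(-1872 - 77\right) - 18200\right) = 49930 - \left(-1949 - 18200\right) = 49930 - -20149 = 49930 + 20149 = 70079$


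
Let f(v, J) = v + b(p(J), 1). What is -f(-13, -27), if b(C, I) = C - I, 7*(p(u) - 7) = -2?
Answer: 51/7 ≈ 7.2857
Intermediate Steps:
p(u) = 47/7 (p(u) = 7 + (1/7)*(-2) = 7 - 2/7 = 47/7)
f(v, J) = 40/7 + v (f(v, J) = v + (47/7 - 1*1) = v + (47/7 - 1) = v + 40/7 = 40/7 + v)
-f(-13, -27) = -(40/7 - 13) = -1*(-51/7) = 51/7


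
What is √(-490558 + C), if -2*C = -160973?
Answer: 3*I*√182254/2 ≈ 640.37*I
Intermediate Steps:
C = 160973/2 (C = -½*(-160973) = 160973/2 ≈ 80487.)
√(-490558 + C) = √(-490558 + 160973/2) = √(-820143/2) = 3*I*√182254/2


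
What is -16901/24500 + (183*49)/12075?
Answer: 29737/563500 ≈ 0.052772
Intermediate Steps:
-16901/24500 + (183*49)/12075 = -16901*1/24500 + 8967*(1/12075) = -16901/24500 + 427/575 = 29737/563500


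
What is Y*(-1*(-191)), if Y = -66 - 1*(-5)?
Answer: -11651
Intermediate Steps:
Y = -61 (Y = -66 + 5 = -61)
Y*(-1*(-191)) = -(-61)*(-191) = -61*191 = -11651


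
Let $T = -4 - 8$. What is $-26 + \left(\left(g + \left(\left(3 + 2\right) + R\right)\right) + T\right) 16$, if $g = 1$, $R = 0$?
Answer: $-122$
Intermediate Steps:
$T = -12$
$-26 + \left(\left(g + \left(\left(3 + 2\right) + R\right)\right) + T\right) 16 = -26 + \left(\left(1 + \left(\left(3 + 2\right) + 0\right)\right) - 12\right) 16 = -26 + \left(\left(1 + \left(5 + 0\right)\right) - 12\right) 16 = -26 + \left(\left(1 + 5\right) - 12\right) 16 = -26 + \left(6 - 12\right) 16 = -26 - 96 = -122$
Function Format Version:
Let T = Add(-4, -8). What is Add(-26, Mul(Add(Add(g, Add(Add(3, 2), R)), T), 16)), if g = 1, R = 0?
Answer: -122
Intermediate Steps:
T = -12
Add(-26, Mul(Add(Add(g, Add(Add(3, 2), R)), T), 16)) = Add(-26, Mul(Add(Add(1, Add(Add(3, 2), 0)), -12), 16)) = Add(-26, Mul(Add(Add(1, Add(5, 0)), -12), 16)) = Add(-26, Mul(Add(Add(1, 5), -12), 16)) = Add(-26, Mul(Add(6, -12), 16)) = Add(-26, Mul(-6, 16)) = Add(-26, -96) = -122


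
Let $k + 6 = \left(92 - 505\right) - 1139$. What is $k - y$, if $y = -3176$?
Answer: $1618$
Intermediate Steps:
$k = -1558$ ($k = -6 + \left(\left(92 - 505\right) - 1139\right) = -6 - 1552 = -1558$)
$k - y = -1558 - -3176 = -1558 + 3176 = 1618$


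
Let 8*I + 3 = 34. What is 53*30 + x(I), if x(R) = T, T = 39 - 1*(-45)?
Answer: 1674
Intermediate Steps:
I = 31/8 (I = -3/8 + (⅛)*34 = -3/8 + 17/4 = 31/8 ≈ 3.8750)
T = 84 (T = 39 + 45 = 84)
x(R) = 84
53*30 + x(I) = 53*30 + 84 = 1590 + 84 = 1674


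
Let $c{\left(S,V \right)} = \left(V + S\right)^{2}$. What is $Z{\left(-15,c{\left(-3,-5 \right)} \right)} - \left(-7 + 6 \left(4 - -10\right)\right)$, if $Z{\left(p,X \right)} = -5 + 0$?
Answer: $-82$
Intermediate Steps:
$c{\left(S,V \right)} = \left(S + V\right)^{2}$
$Z{\left(p,X \right)} = -5$
$Z{\left(-15,c{\left(-3,-5 \right)} \right)} - \left(-7 + 6 \left(4 - -10\right)\right) = -5 - \left(-7 + 6 \left(4 - -10\right)\right) = -5 - \left(-7 + 6 \left(4 + 10\right)\right) = -5 - \left(-7 + 6 \cdot 14\right) = -5 - \left(-7 + 84\right) = -5 - 77 = -82$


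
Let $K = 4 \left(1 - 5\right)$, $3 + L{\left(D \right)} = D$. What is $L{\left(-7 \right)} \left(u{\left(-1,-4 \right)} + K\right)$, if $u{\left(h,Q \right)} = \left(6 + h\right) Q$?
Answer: $360$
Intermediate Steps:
$L{\left(D \right)} = -3 + D$
$K = -16$ ($K = 4 \left(1 - 5\right) = 4 \left(-4\right) = -16$)
$u{\left(h,Q \right)} = Q \left(6 + h\right)$
$L{\left(-7 \right)} \left(u{\left(-1,-4 \right)} + K\right) = \left(-3 - 7\right) \left(- 4 \left(6 - 1\right) - 16\right) = - 10 \left(\left(-4\right) 5 - 16\right) = - 10 \left(-20 - 16\right) = \left(-10\right) \left(-36\right) = 360$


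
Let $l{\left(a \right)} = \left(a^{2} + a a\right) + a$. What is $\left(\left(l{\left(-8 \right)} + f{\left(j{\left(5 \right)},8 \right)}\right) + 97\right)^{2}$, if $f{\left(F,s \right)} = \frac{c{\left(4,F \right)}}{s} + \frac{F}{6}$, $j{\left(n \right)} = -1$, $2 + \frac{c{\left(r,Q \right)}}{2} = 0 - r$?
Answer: $\frac{417316}{9} \approx 46368.0$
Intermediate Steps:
$c{\left(r,Q \right)} = -4 - 2 r$ ($c{\left(r,Q \right)} = -4 + 2 \left(0 - r\right) = -4 + 2 \left(- r\right) = -4 - 2 r$)
$f{\left(F,s \right)} = - \frac{12}{s} + \frac{F}{6}$ ($f{\left(F,s \right)} = \frac{-4 - 8}{s} + \frac{F}{6} = \frac{-4 - 8}{s} + F \frac{1}{6} = - \frac{12}{s} + \frac{F}{6}$)
$l{\left(a \right)} = a + 2 a^{2}$ ($l{\left(a \right)} = \left(a^{2} + a^{2}\right) + a = 2 a^{2} + a = a + 2 a^{2}$)
$\left(\left(l{\left(-8 \right)} + f{\left(j{\left(5 \right)},8 \right)}\right) + 97\right)^{2} = \left(\left(- 8 \left(1 + 2 \left(-8\right)\right) + \left(- \frac{12}{8} + \frac{1}{6} \left(-1\right)\right)\right) + 97\right)^{2} = \left(\left(- 8 \left(1 - 16\right) - \frac{5}{3}\right) + 97\right)^{2} = \left(\left(\left(-8\right) \left(-15\right) - \frac{5}{3}\right) + 97\right)^{2} = \left(\left(120 - \frac{5}{3}\right) + 97\right)^{2} = \left(\frac{355}{3} + 97\right)^{2} = \left(\frac{646}{3}\right)^{2} = \frac{417316}{9}$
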